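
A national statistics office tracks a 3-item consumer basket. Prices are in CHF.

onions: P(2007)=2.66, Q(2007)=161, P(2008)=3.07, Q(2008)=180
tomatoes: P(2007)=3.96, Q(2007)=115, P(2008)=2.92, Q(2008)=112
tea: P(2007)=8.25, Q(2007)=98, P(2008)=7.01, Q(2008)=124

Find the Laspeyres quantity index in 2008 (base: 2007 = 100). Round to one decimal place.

Laspeyres quantity index uses base-period prices as weights.
ΣP(2007)·Q(2008) = 2.66×180 + 3.96×112 + 8.25×124 = 478.8 + 443.52 + 1023 = 1945.32
ΣP(2007)·Q(2007) = 2.66×161 + 3.96×115 + 8.25×98 = 428.26 + 455.4 + 808.5 = 1692.16
Index = 1945.32 / 1692.16 × 100 = 114.9608

115.0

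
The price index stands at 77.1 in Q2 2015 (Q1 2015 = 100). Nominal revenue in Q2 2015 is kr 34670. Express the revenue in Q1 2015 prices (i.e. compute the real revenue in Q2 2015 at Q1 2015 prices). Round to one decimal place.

Real = Nominal ÷ (Index/100) = 34670 ÷ (77.1/100)
     = 34670 ÷ 0.771 = 44967.5746

44967.6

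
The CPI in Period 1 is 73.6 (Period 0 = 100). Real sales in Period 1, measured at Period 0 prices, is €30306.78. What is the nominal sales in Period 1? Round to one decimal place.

22305.8

Nominal = Real × (Index/100) = 30306.78 × (73.6/100)
        = 30306.78 × 0.736 = 22305.7901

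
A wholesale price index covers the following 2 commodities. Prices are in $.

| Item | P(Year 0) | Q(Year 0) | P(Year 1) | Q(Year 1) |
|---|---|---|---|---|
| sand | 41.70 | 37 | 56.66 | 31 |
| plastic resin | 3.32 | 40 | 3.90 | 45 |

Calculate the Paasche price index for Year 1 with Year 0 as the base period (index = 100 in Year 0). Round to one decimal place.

Paasche price index uses current-period quantities as weights.
ΣP(Year 1)·Q(Year 1) = 56.66×31 + 3.90×45 = 1756.46 + 175.5 = 1931.96
ΣP(Year 0)·Q(Year 1) = 41.70×31 + 3.32×45 = 1292.7 + 149.4 = 1442.1
Index = 1931.96 / 1442.1 × 100 = 133.9685

134.0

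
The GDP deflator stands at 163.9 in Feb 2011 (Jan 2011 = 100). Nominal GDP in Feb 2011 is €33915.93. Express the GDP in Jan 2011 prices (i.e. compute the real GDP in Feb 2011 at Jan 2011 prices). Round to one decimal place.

20693.1

Real = Nominal ÷ (Index/100) = 33915.93 ÷ (163.9/100)
     = 33915.93 ÷ 1.639 = 20693.0628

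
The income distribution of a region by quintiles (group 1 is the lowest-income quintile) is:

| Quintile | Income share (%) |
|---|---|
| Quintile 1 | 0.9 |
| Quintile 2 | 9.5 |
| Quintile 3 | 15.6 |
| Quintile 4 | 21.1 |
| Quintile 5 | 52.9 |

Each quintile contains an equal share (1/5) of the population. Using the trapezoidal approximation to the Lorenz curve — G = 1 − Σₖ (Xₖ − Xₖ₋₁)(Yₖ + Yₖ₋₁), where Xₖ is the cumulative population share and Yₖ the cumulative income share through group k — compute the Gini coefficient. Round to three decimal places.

Cumulative income shares Yₖ: 0.0090, 0.1040, 0.2600, 0.4710, 1.0000
Σ (Xₖ−Xₖ₋₁)(Yₖ+Yₖ₋₁) = (1/5)(0.0090+0.0000) + (1/5)(0.1040+0.0090) + (1/5)(0.2600+0.1040) + (1/5)(0.4710+0.2600) + (1/5)(1.0000+0.4710)
  = 0.0018 + 0.0226 + 0.0728 + 0.1462 + 0.2942 = 0.5376
G = 1 − 0.5376 = 0.4624

0.462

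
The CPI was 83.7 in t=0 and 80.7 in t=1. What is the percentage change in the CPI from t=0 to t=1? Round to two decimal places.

Change = (80.7 − 83.7) / 83.7 × 100
       = -3.0 / 83.7 × 100 = -3.5842%

-3.58%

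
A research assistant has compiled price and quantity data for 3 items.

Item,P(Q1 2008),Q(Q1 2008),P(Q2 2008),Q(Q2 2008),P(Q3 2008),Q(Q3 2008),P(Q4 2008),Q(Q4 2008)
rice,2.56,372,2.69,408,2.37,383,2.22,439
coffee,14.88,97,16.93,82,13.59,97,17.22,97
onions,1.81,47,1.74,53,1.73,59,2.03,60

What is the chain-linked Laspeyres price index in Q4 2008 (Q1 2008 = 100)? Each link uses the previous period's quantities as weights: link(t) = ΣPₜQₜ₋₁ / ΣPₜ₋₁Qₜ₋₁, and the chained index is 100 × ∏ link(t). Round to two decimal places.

105.00

Link Q1 2008→Q2 2008:
ΣP(Q2 2008)Q(Q1 2008) = 2.69×372 + 16.93×97 + 1.74×47 = 1000.68 + 1642.21 + 81.78 = 2724.67
ΣP(Q1 2008)Q(Q1 2008) = 2.56×372 + 14.88×97 + 1.81×47 = 952.32 + 1443.36 + 85.07 = 2480.75
link = 2724.67/2480.75 = 1.098325
Link Q2 2008→Q3 2008:
ΣP(Q3 2008)Q(Q2 2008) = 2.37×408 + 13.59×82 + 1.73×53 = 966.96 + 1114.38 + 91.69 = 2173.03
ΣP(Q2 2008)Q(Q2 2008) = 2.69×408 + 16.93×82 + 1.74×53 = 1097.52 + 1388.26 + 92.22 = 2578
link = 2173.03/2578 = 0.842913
Link Q3 2008→Q4 2008:
ΣP(Q4 2008)Q(Q3 2008) = 2.22×383 + 17.22×97 + 2.03×59 = 850.26 + 1670.34 + 119.77 = 2640.37
ΣP(Q3 2008)Q(Q3 2008) = 2.37×383 + 13.59×97 + 1.73×59 = 907.71 + 1318.23 + 102.07 = 2328.01
link = 2640.37/2328.01 = 1.134175
Chained index = 100 × 1.098325 × 0.842913 × 1.134175 = 105.0011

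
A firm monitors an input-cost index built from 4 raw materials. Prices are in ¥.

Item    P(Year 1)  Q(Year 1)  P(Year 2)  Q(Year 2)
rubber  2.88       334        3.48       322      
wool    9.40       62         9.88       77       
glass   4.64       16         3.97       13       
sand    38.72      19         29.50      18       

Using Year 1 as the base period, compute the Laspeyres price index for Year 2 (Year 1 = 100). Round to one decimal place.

101.9

Laspeyres price index uses base-period quantities as weights.
ΣP(Year 2)·Q(Year 1) = 3.48×334 + 9.88×62 + 3.97×16 + 29.50×19 = 1162.32 + 612.56 + 63.52 + 560.5 = 2398.9
ΣP(Year 1)·Q(Year 1) = 2.88×334 + 9.40×62 + 4.64×16 + 38.72×19 = 961.92 + 582.8 + 74.24 + 735.68 = 2354.64
Index = 2398.9 / 2354.64 × 100 = 101.8797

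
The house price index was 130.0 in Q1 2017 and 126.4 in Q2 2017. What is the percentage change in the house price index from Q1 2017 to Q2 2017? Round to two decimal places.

-2.77%

Change = (126.4 − 130.0) / 130.0 × 100
       = -3.6 / 130.0 × 100 = -2.7692%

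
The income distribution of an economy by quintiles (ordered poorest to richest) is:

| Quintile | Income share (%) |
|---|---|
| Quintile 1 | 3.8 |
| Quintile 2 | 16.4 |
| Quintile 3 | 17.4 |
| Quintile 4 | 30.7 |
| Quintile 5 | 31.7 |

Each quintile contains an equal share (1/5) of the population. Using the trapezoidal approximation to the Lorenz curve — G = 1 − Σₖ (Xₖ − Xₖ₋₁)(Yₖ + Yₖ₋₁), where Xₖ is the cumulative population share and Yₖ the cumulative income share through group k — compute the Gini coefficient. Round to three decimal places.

0.280

Cumulative income shares Yₖ: 0.0380, 0.2020, 0.3760, 0.6830, 1.0000
Σ (Xₖ−Xₖ₋₁)(Yₖ+Yₖ₋₁) = (1/5)(0.0380+0.0000) + (1/5)(0.2020+0.0380) + (1/5)(0.3760+0.2020) + (1/5)(0.6830+0.3760) + (1/5)(1.0000+0.6830)
  = 0.0076 + 0.0480 + 0.1156 + 0.2118 + 0.3366 = 0.7196
G = 1 − 0.7196 = 0.2804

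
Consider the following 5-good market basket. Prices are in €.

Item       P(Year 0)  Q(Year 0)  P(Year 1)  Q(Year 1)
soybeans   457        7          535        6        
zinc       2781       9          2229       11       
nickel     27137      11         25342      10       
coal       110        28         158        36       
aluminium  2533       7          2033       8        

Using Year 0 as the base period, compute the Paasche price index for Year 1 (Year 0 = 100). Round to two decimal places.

92.15

Paasche price index uses current-period quantities as weights.
ΣP(Year 1)·Q(Year 1) = 535×6 + 2229×11 + 25342×10 + 158×36 + 2033×8 = 3210 + 24519 + 253420 + 5688 + 16264 = 303101
ΣP(Year 0)·Q(Year 1) = 457×6 + 2781×11 + 27137×10 + 110×36 + 2533×8 = 2742 + 30591 + 271370 + 3960 + 20264 = 328927
Index = 303101 / 328927 × 100 = 92.1484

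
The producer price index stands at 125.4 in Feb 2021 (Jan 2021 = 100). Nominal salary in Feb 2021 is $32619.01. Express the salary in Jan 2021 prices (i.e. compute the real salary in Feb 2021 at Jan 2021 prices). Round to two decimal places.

Real = Nominal ÷ (Index/100) = 32619.01 ÷ (125.4/100)
     = 32619.01 ÷ 1.254 = 26011.9697

26011.97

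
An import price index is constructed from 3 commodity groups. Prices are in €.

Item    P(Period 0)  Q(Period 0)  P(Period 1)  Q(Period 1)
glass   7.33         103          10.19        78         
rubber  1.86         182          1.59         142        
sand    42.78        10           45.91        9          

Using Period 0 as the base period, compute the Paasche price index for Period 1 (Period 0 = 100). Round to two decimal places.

Paasche price index uses current-period quantities as weights.
ΣP(Period 1)·Q(Period 1) = 10.19×78 + 1.59×142 + 45.91×9 = 794.82 + 225.78 + 413.19 = 1433.79
ΣP(Period 0)·Q(Period 1) = 7.33×78 + 1.86×142 + 42.78×9 = 571.74 + 264.12 + 385.02 = 1220.88
Index = 1433.79 / 1220.88 × 100 = 117.4391

117.44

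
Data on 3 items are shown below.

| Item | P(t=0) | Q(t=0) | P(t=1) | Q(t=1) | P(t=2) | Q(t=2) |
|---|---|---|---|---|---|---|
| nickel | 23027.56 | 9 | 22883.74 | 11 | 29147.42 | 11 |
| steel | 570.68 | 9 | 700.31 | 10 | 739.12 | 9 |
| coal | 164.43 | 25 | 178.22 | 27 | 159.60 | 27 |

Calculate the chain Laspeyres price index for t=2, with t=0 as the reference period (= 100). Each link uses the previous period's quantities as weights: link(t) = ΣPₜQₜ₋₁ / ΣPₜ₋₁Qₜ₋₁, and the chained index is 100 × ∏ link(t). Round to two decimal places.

126.23

Link t=0→t=1:
ΣP(t=1)Q(t=0) = 22883.74×9 + 700.31×9 + 178.22×25 = 205953.66 + 6302.79 + 4455.5 = 216711.95
ΣP(t=0)Q(t=0) = 23027.56×9 + 570.68×9 + 164.43×25 = 207248.04 + 5136.12 + 4110.75 = 216494.91
link = 216711.95/216494.91 = 1.001003
Link t=1→t=2:
ΣP(t=2)Q(t=1) = 29147.42×11 + 739.12×10 + 159.60×27 = 320621.62 + 7391.2 + 4309.2 = 332322.02
ΣP(t=1)Q(t=1) = 22883.74×11 + 700.31×10 + 178.22×27 = 251721.14 + 7003.1 + 4811.94 = 263536.18
link = 332322.02/263536.18 = 1.261011
Chained index = 100 × 1.001003 × 1.261011 = 126.2275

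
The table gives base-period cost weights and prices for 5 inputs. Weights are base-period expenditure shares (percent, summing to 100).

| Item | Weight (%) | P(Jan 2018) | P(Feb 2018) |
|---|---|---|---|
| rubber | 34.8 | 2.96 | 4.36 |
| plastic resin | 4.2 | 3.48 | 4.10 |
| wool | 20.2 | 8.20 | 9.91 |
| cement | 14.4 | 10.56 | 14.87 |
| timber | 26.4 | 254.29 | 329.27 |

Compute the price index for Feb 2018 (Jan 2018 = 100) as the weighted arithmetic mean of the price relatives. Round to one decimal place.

135.1

rubber: 34.8 × (4.36/2.96) = 34.8 × 1.472973 = 51.2595
plastic resin: 4.2 × (4.10/3.48) = 4.2 × 1.178161 = 4.9483
wool: 20.2 × (9.91/8.20) = 20.2 × 1.208537 = 24.4124
cement: 14.4 × (14.87/10.56) = 14.4 × 1.408144 = 20.2773
timber: 26.4 × (329.27/254.29) = 26.4 × 1.294860 = 34.1843
Index = Σ wᵢ·(p₁ᵢ/p₀ᵢ) = 51.2595 + 4.9483 + 24.4124 + 20.2773 + 34.1843 = 135.0818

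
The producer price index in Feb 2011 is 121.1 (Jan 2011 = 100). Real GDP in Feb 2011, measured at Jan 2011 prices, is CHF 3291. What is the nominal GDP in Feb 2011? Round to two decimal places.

3985.40

Nominal = Real × (Index/100) = 3291 × (121.1/100)
        = 3291 × 1.211 = 3985.4010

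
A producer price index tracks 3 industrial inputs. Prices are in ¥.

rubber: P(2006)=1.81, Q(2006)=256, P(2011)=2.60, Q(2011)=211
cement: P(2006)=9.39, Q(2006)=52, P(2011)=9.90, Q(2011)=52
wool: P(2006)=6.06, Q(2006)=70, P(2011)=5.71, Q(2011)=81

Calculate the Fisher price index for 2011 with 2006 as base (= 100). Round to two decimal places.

113.47

Laspeyres component (base-period weights):
ΣP(2011)Q(2006) = 2.60×256 + 9.90×52 + 5.71×70 = 665.6 + 514.8 + 399.7 = 1580.1
ΣP(2006)Q(2006) = 1.81×256 + 9.39×52 + 6.06×70 = 463.36 + 488.28 + 424.2 = 1375.84
L = 1580.1 / 1375.84 × 100 = 114.8462
Paasche component (current-period weights):
ΣP(2011)Q(2011) = 2.60×211 + 9.90×52 + 5.71×81 = 548.6 + 514.8 + 462.51 = 1525.91
ΣP(2006)Q(2011) = 1.81×211 + 9.39×52 + 6.06×81 = 381.91 + 488.28 + 490.86 = 1361.05
P = 1525.91 / 1361.05 × 100 = 112.1127
Fisher = √(L × P) = √(114.8462 × 112.1127) = 113.4712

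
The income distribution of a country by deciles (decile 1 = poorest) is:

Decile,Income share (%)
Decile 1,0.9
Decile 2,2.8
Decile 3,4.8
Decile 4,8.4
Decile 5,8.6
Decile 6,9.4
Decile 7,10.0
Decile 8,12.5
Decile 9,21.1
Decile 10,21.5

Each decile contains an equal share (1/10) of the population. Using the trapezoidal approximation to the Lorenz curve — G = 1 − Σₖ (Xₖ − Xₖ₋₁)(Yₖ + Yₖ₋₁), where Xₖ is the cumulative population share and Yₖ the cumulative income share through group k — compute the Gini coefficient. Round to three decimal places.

Cumulative income shares Yₖ: 0.0090, 0.0370, 0.0850, 0.1690, 0.2550, 0.3490, 0.4490, 0.5740, 0.7850, 1.0000
Σ (Xₖ−Xₖ₋₁)(Yₖ+Yₖ₋₁) = (1/10)(0.0090+0.0000) + (1/10)(0.0370+0.0090) + (1/10)(0.0850+0.0370) + (1/10)(0.1690+0.0850) + (1/10)(0.2550+0.1690) + (1/10)(0.3490+0.2550) + (1/10)(0.4490+0.3490) + (1/10)(0.5740+0.4490) + (1/10)(0.7850+0.5740) + (1/10)(1.0000+0.7850)
  = 0.0009 + 0.0046 + 0.0122 + 0.0254 + 0.0424 + 0.0604 + 0.0798 + 0.1023 + 0.1359 + 0.1785 = 0.6424
G = 1 − 0.6424 = 0.3576

0.358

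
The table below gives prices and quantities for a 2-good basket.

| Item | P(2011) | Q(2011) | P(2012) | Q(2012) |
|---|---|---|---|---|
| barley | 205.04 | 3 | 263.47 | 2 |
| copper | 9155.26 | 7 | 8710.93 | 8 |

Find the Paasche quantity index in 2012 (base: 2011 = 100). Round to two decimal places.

Paasche quantity index uses current-period prices as weights.
ΣP(2012)·Q(2012) = 263.47×2 + 8710.93×8 = 526.94 + 69687.44 = 70214.38
ΣP(2012)·Q(2011) = 263.47×3 + 8710.93×7 = 790.41 + 60976.51 = 61766.92
Index = 70214.38 / 61766.92 × 100 = 113.6763

113.68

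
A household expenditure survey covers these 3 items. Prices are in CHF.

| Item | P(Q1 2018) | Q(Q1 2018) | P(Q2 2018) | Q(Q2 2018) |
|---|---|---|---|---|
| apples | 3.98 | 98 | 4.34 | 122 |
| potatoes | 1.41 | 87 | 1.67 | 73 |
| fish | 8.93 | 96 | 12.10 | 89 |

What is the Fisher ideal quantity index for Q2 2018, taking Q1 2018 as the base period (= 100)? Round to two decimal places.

100.37

Laspeyres component (base-period weights):
ΣP(Q1 2018)Q(Q2 2018) = 3.98×122 + 1.41×73 + 8.93×89 = 485.56 + 102.93 + 794.77 = 1383.26
ΣP(Q1 2018)Q(Q1 2018) = 3.98×98 + 1.41×87 + 8.93×96 = 390.04 + 122.67 + 857.28 = 1369.99
L = 1383.26 / 1369.99 × 100 = 100.9686
Paasche component (current-period weights):
ΣP(Q2 2018)Q(Q2 2018) = 4.34×122 + 1.67×73 + 12.10×89 = 529.48 + 121.91 + 1076.9 = 1728.29
ΣP(Q2 2018)Q(Q1 2018) = 4.34×98 + 1.67×87 + 12.10×96 = 425.32 + 145.29 + 1161.6 = 1732.21
P = 1728.29 / 1732.21 × 100 = 99.7737
Fisher = √(L × P) = √(100.9686 × 99.7737) = 100.3694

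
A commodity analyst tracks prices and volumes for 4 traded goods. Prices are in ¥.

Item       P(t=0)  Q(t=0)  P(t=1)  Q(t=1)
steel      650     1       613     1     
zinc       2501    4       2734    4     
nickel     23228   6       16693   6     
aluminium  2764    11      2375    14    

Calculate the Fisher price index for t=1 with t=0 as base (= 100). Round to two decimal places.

76.60

Laspeyres component (base-period weights):
ΣP(t=1)Q(t=0) = 613×1 + 2734×4 + 16693×6 + 2375×11 = 613 + 10936 + 100158 + 26125 = 137832
ΣP(t=0)Q(t=0) = 650×1 + 2501×4 + 23228×6 + 2764×11 = 650 + 10004 + 139368 + 30404 = 180426
L = 137832 / 180426 × 100 = 76.3925
Paasche component (current-period weights):
ΣP(t=1)Q(t=1) = 613×1 + 2734×4 + 16693×6 + 2375×14 = 613 + 10936 + 100158 + 33250 = 144957
ΣP(t=0)Q(t=1) = 650×1 + 2501×4 + 23228×6 + 2764×14 = 650 + 10004 + 139368 + 38696 = 188718
P = 144957 / 188718 × 100 = 76.8114
Fisher = √(L × P) = √(76.3925 × 76.8114) = 76.6017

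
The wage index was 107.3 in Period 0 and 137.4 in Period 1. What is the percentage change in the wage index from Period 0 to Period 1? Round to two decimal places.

28.05%

Change = (137.4 − 107.3) / 107.3 × 100
       = 30.1 / 107.3 × 100 = 28.0522%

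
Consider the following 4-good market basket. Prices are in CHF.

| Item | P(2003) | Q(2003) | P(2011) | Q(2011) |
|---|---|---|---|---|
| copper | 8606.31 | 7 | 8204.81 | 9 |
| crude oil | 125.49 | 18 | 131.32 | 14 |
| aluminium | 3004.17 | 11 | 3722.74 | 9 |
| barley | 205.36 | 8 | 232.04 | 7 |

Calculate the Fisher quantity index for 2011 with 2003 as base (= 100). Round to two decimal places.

Laspeyres component (base-period weights):
ΣP(2003)Q(2011) = 8606.31×9 + 125.49×14 + 3004.17×9 + 205.36×7 = 77456.79 + 1756.86 + 27037.53 + 1437.52 = 107688.7
ΣP(2003)Q(2003) = 8606.31×7 + 125.49×18 + 3004.17×11 + 205.36×8 = 60244.17 + 2258.82 + 33045.87 + 1642.88 = 97191.74
L = 107688.7 / 97191.74 × 100 = 110.8003
Paasche component (current-period weights):
ΣP(2011)Q(2011) = 8204.81×9 + 131.32×14 + 3722.74×9 + 232.04×7 = 73843.29 + 1838.48 + 33504.66 + 1624.28 = 110810.71
ΣP(2011)Q(2003) = 8204.81×7 + 131.32×18 + 3722.74×11 + 232.04×8 = 57433.67 + 2363.76 + 40950.14 + 1856.32 = 102603.89
P = 110810.71 / 102603.89 × 100 = 107.9985
Fisher = √(L × P) = √(110.8003 × 107.9985) = 109.3904

109.39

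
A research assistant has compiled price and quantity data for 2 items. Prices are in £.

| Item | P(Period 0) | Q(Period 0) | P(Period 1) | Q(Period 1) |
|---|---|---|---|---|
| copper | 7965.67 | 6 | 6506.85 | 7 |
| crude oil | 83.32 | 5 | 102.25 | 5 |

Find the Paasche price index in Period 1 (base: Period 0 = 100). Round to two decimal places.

Paasche price index uses current-period quantities as weights.
ΣP(Period 1)·Q(Period 1) = 6506.85×7 + 102.25×5 = 45547.95 + 511.25 = 46059.2
ΣP(Period 0)·Q(Period 1) = 7965.67×7 + 83.32×5 = 55759.69 + 416.6 = 56176.29
Index = 46059.2 / 56176.29 × 100 = 81.9905

81.99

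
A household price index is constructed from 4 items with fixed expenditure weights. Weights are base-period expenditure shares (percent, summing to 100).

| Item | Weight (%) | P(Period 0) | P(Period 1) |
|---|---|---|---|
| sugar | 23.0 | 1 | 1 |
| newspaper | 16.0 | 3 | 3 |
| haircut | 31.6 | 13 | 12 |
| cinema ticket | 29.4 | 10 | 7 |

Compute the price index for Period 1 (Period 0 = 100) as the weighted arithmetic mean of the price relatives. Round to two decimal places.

88.75

sugar: 23.0 × (1/1) = 23.0 × 1.000000 = 23.0000
newspaper: 16.0 × (3/3) = 16.0 × 1.000000 = 16.0000
haircut: 31.6 × (12/13) = 31.6 × 0.923077 = 29.1692
cinema ticket: 29.4 × (7/10) = 29.4 × 0.700000 = 20.5800
Index = Σ wᵢ·(p₁ᵢ/p₀ᵢ) = 23.0000 + 16.0000 + 29.1692 + 20.5800 = 88.7492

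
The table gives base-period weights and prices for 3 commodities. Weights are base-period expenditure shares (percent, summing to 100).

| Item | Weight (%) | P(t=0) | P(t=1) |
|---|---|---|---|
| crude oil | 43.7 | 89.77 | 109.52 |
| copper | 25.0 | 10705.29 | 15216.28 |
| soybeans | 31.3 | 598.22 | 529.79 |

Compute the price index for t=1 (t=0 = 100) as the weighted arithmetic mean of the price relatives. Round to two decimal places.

crude oil: 43.7 × (109.52/89.77) = 43.7 × 1.220007 = 53.3143
copper: 25.0 × (15216.28/10705.29) = 25.0 × 1.421380 = 35.5345
soybeans: 31.3 × (529.79/598.22) = 31.3 × 0.885611 = 27.7196
Index = Σ wᵢ·(p₁ᵢ/p₀ᵢ) = 53.3143 + 35.5345 + 27.7196 = 116.5684

116.57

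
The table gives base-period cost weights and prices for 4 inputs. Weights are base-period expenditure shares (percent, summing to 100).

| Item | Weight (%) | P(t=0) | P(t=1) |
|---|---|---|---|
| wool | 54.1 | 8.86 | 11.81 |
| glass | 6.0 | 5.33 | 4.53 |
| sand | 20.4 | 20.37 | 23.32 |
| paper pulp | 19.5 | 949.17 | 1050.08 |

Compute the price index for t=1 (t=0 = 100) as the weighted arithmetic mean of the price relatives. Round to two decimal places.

122.14

wool: 54.1 × (11.81/8.86) = 54.1 × 1.332957 = 72.1130
glass: 6.0 × (4.53/5.33) = 6.0 × 0.849906 = 5.0994
sand: 20.4 × (23.32/20.37) = 20.4 × 1.144821 = 23.3543
paper pulp: 19.5 × (1050.08/949.17) = 19.5 × 1.106314 = 21.5731
Index = Σ wᵢ·(p₁ᵢ/p₀ᵢ) = 72.1130 + 5.0994 + 23.3543 + 21.5731 = 122.1399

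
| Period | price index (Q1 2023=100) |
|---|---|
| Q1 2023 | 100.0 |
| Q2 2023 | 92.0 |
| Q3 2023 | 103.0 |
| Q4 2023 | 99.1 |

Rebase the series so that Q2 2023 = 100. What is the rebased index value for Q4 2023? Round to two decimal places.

107.72

Rebased(Q4 2023) = 99.1 / 92.0 × 100 = 107.7174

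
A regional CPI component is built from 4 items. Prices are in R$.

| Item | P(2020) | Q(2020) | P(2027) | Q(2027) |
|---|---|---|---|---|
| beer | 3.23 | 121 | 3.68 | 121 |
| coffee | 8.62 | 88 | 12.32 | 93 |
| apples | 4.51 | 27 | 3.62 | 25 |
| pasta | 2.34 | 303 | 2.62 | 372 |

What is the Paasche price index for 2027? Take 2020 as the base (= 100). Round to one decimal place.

122.1

Paasche price index uses current-period quantities as weights.
ΣP(2027)·Q(2027) = 3.68×121 + 12.32×93 + 3.62×25 + 2.62×372 = 445.28 + 1145.76 + 90.5 + 974.64 = 2656.18
ΣP(2020)·Q(2027) = 3.23×121 + 8.62×93 + 4.51×25 + 2.34×372 = 390.83 + 801.66 + 112.75 + 870.48 = 2175.72
Index = 2656.18 / 2175.72 × 100 = 122.0828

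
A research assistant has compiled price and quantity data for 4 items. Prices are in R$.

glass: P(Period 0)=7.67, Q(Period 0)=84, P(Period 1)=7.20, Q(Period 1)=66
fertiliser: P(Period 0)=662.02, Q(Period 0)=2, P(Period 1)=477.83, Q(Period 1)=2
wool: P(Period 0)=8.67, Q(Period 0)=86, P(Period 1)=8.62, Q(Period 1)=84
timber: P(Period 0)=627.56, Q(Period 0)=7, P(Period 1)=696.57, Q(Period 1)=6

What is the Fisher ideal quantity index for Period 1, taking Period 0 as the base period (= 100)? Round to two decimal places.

88.62

Laspeyres component (base-period weights):
ΣP(Period 0)Q(Period 1) = 7.67×66 + 662.02×2 + 8.67×84 + 627.56×6 = 506.22 + 1324.04 + 728.28 + 3765.36 = 6323.9
ΣP(Period 0)Q(Period 0) = 7.67×84 + 662.02×2 + 8.67×86 + 627.56×7 = 644.28 + 1324.04 + 745.62 + 4392.92 = 7106.86
L = 6323.9 / 7106.86 × 100 = 88.9830
Paasche component (current-period weights):
ΣP(Period 1)Q(Period 1) = 7.20×66 + 477.83×2 + 8.62×84 + 696.57×6 = 475.2 + 955.66 + 724.08 + 4179.42 = 6334.36
ΣP(Period 1)Q(Period 0) = 7.20×84 + 477.83×2 + 8.62×86 + 696.57×7 = 604.8 + 955.66 + 741.32 + 4875.99 = 7177.77
P = 6334.36 / 7177.77 × 100 = 88.2497
Fisher = √(L × P) = √(88.9830 × 88.2497) = 88.6156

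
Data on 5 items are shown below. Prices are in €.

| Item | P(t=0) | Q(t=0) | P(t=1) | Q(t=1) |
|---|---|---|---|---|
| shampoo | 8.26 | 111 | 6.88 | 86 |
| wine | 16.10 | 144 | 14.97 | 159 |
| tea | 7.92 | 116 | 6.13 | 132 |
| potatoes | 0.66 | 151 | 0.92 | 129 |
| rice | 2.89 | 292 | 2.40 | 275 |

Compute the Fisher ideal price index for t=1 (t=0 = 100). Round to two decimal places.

87.73

Laspeyres component (base-period weights):
ΣP(t=1)Q(t=0) = 6.88×111 + 14.97×144 + 6.13×116 + 0.92×151 + 2.40×292 = 763.68 + 2155.68 + 711.08 + 138.92 + 700.8 = 4470.16
ΣP(t=0)Q(t=0) = 8.26×111 + 16.10×144 + 7.92×116 + 0.66×151 + 2.89×292 = 916.86 + 2318.4 + 918.72 + 99.66 + 843.88 = 5097.52
L = 4470.16 / 5097.52 × 100 = 87.6928
Paasche component (current-period weights):
ΣP(t=1)Q(t=1) = 6.88×86 + 14.97×159 + 6.13×132 + 0.92×129 + 2.40×275 = 591.68 + 2380.23 + 809.16 + 118.68 + 660 = 4559.75
ΣP(t=0)Q(t=1) = 8.26×86 + 16.10×159 + 7.92×132 + 0.66×129 + 2.89×275 = 710.36 + 2559.9 + 1045.44 + 85.14 + 794.75 = 5195.59
P = 4559.75 / 5195.59 × 100 = 87.7619
Fisher = √(L × P) = √(87.6928 × 87.7619) = 87.7274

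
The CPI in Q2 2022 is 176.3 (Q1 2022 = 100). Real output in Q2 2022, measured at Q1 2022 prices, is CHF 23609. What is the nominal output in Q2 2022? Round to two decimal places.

Nominal = Real × (Index/100) = 23609 × (176.3/100)
        = 23609 × 1.763 = 41622.6670

41622.67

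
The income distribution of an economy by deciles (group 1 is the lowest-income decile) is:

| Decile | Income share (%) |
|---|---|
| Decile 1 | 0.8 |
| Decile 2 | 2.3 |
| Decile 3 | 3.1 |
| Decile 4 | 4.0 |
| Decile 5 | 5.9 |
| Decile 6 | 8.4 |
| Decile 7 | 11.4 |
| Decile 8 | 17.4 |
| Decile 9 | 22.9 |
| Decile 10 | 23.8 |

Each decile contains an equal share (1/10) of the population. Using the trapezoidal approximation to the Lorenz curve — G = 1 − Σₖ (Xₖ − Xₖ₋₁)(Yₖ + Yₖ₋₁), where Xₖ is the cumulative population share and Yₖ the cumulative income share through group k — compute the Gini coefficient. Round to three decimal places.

Cumulative income shares Yₖ: 0.0080, 0.0310, 0.0620, 0.1020, 0.1610, 0.2450, 0.3590, 0.5330, 0.7620, 1.0000
Σ (Xₖ−Xₖ₋₁)(Yₖ+Yₖ₋₁) = (1/10)(0.0080+0.0000) + (1/10)(0.0310+0.0080) + (1/10)(0.0620+0.0310) + (1/10)(0.1020+0.0620) + (1/10)(0.1610+0.1020) + (1/10)(0.2450+0.1610) + (1/10)(0.3590+0.2450) + (1/10)(0.5330+0.3590) + (1/10)(0.7620+0.5330) + (1/10)(1.0000+0.7620)
  = 0.0008 + 0.0039 + 0.0093 + 0.0164 + 0.0263 + 0.0406 + 0.0604 + 0.0892 + 0.1295 + 0.1762 = 0.5526
G = 1 − 0.5526 = 0.4474

0.447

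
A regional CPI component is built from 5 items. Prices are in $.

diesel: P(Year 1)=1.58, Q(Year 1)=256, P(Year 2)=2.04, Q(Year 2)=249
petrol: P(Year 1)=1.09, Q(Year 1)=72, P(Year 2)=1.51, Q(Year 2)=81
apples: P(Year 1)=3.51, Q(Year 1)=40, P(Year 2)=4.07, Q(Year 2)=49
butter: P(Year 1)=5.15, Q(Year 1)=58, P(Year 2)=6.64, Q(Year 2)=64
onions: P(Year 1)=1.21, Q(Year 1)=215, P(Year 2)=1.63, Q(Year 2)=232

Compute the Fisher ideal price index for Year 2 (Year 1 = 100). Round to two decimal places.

129.27

Laspeyres component (base-period weights):
ΣP(Year 2)Q(Year 1) = 2.04×256 + 1.51×72 + 4.07×40 + 6.64×58 + 1.63×215 = 522.24 + 108.72 + 162.8 + 385.12 + 350.45 = 1529.33
ΣP(Year 1)Q(Year 1) = 1.58×256 + 1.09×72 + 3.51×40 + 5.15×58 + 1.21×215 = 404.48 + 78.48 + 140.4 + 298.7 + 260.15 = 1182.21
L = 1529.33 / 1182.21 × 100 = 129.3620
Paasche component (current-period weights):
ΣP(Year 2)Q(Year 2) = 2.04×249 + 1.51×81 + 4.07×49 + 6.64×64 + 1.63×232 = 507.96 + 122.31 + 199.43 + 424.96 + 378.16 = 1632.82
ΣP(Year 1)Q(Year 2) = 1.58×249 + 1.09×81 + 3.51×49 + 5.15×64 + 1.21×232 = 393.42 + 88.29 + 171.99 + 329.6 + 280.72 = 1264.02
P = 1632.82 / 1264.02 × 100 = 129.1768
Fisher = √(L × P) = √(129.3620 × 129.1768) = 129.2693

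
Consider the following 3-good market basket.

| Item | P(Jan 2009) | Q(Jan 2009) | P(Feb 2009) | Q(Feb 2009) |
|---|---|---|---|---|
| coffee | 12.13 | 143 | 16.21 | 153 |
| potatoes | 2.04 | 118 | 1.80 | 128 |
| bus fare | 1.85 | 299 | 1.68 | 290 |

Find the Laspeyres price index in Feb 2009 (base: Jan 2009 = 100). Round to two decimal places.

119.94

Laspeyres price index uses base-period quantities as weights.
ΣP(Feb 2009)·Q(Jan 2009) = 16.21×143 + 1.80×118 + 1.68×299 = 2318.03 + 212.4 + 502.32 = 3032.75
ΣP(Jan 2009)·Q(Jan 2009) = 12.13×143 + 2.04×118 + 1.85×299 = 1734.59 + 240.72 + 553.15 = 2528.46
Index = 3032.75 / 2528.46 × 100 = 119.9446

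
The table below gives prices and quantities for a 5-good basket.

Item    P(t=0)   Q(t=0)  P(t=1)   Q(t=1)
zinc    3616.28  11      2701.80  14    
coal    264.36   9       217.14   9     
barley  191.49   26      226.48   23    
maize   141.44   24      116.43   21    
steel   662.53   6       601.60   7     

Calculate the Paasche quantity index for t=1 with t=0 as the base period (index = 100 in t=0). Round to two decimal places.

Paasche quantity index uses current-period prices as weights.
ΣP(t=1)·Q(t=1) = 2701.80×14 + 217.14×9 + 226.48×23 + 116.43×21 + 601.60×7 = 37825.2 + 1954.26 + 5209.04 + 2445.03 + 4211.2 = 51644.73
ΣP(t=1)·Q(t=0) = 2701.80×11 + 217.14×9 + 226.48×26 + 116.43×24 + 601.60×6 = 29719.8 + 1954.26 + 5888.48 + 2794.32 + 3609.6 = 43966.46
Index = 51644.73 / 43966.46 × 100 = 117.4639

117.46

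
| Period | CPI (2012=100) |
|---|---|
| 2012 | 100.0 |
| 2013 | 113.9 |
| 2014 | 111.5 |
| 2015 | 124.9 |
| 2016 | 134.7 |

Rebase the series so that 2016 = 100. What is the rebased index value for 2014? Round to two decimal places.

82.78

Rebased(2014) = 111.5 / 134.7 × 100 = 82.7765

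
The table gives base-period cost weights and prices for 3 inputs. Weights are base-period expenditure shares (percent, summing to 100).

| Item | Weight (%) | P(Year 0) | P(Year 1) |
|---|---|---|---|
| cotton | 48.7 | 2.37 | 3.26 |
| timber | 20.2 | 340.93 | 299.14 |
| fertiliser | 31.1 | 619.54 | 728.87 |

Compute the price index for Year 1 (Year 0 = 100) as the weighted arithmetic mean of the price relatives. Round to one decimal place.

121.3

cotton: 48.7 × (3.26/2.37) = 48.7 × 1.375527 = 66.9882
timber: 20.2 × (299.14/340.93) = 20.2 × 0.877424 = 17.7240
fertiliser: 31.1 × (728.87/619.54) = 31.1 × 1.176470 = 36.5882
Index = Σ wᵢ·(p₁ᵢ/p₀ᵢ) = 66.9882 + 17.7240 + 36.5882 = 121.3003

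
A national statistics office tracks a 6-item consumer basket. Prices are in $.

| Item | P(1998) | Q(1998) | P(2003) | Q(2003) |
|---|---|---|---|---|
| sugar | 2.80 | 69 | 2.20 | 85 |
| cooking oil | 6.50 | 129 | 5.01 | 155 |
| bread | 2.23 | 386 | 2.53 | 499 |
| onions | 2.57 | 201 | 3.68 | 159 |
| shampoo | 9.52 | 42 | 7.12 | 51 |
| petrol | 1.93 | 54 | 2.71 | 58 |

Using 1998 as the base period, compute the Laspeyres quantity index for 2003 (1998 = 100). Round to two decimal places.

Laspeyres quantity index uses base-period prices as weights.
ΣP(1998)·Q(2003) = 2.80×85 + 6.50×155 + 2.23×499 + 2.57×159 + 9.52×51 + 1.93×58 = 238 + 1007.5 + 1112.77 + 408.63 + 485.52 + 111.94 = 3364.36
ΣP(1998)·Q(1998) = 2.80×69 + 6.50×129 + 2.23×386 + 2.57×201 + 9.52×42 + 1.93×54 = 193.2 + 838.5 + 860.78 + 516.57 + 399.84 + 104.22 = 2913.11
Index = 3364.36 / 2913.11 × 100 = 115.4903

115.49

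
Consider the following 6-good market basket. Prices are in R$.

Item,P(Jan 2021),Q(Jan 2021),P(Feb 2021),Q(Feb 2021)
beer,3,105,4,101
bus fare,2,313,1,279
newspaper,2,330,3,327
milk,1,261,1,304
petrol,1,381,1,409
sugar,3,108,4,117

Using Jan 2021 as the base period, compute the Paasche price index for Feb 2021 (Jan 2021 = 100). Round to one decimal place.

Paasche price index uses current-period quantities as weights.
ΣP(Feb 2021)·Q(Feb 2021) = 4×101 + 1×279 + 3×327 + 1×304 + 1×409 + 4×117 = 404 + 279 + 981 + 304 + 409 + 468 = 2845
ΣP(Jan 2021)·Q(Feb 2021) = 3×101 + 2×279 + 2×327 + 1×304 + 1×409 + 3×117 = 303 + 558 + 654 + 304 + 409 + 351 = 2579
Index = 2845 / 2579 × 100 = 110.3141

110.3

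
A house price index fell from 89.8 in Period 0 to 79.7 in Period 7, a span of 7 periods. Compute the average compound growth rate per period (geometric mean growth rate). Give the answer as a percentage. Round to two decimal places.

-1.69%

Growth factor = (79.7/89.8)^(1/7) = (0.887528)^(1/7) = 0.983099
Growth rate = 0.983099 − 1 = -0.016901 = -1.6901%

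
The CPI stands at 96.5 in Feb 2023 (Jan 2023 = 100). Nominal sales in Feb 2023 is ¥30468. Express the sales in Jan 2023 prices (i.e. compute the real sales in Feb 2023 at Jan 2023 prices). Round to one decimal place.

31573.1

Real = Nominal ÷ (Index/100) = 30468 ÷ (96.5/100)
     = 30468 ÷ 0.965 = 31573.0570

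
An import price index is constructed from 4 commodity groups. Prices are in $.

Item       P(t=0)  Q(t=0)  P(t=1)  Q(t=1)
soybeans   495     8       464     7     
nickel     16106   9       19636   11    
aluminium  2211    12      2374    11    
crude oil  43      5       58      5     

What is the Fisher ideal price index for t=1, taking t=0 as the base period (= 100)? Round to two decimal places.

Laspeyres component (base-period weights):
ΣP(t=1)Q(t=0) = 464×8 + 19636×9 + 2374×12 + 58×5 = 3712 + 176724 + 28488 + 290 = 209214
ΣP(t=0)Q(t=0) = 495×8 + 16106×9 + 2211×12 + 43×5 = 3960 + 144954 + 26532 + 215 = 175661
L = 209214 / 175661 × 100 = 119.1010
Paasche component (current-period weights):
ΣP(t=1)Q(t=1) = 464×7 + 19636×11 + 2374×11 + 58×5 = 3248 + 215996 + 26114 + 290 = 245648
ΣP(t=0)Q(t=1) = 495×7 + 16106×11 + 2211×11 + 43×5 = 3465 + 177166 + 24321 + 215 = 205167
P = 245648 / 205167 × 100 = 119.7308
Fisher = √(L × P) = √(119.1010 × 119.7308) = 119.4155

119.42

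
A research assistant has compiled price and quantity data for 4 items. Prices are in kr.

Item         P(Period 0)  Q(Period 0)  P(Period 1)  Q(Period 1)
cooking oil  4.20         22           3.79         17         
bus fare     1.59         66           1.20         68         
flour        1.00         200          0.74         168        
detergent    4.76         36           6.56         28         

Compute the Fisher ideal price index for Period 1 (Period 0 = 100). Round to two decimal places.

Laspeyres component (base-period weights):
ΣP(Period 1)Q(Period 0) = 3.79×22 + 1.20×66 + 0.74×200 + 6.56×36 = 83.38 + 79.2 + 148 + 236.16 = 546.74
ΣP(Period 0)Q(Period 0) = 4.20×22 + 1.59×66 + 1.00×200 + 4.76×36 = 92.4 + 104.94 + 200 + 171.36 = 568.7
L = 546.74 / 568.7 × 100 = 96.1386
Paasche component (current-period weights):
ΣP(Period 1)Q(Period 1) = 3.79×17 + 1.20×68 + 0.74×168 + 6.56×28 = 64.43 + 81.6 + 124.32 + 183.68 = 454.03
ΣP(Period 0)Q(Period 1) = 4.20×17 + 1.59×68 + 1.00×168 + 4.76×28 = 71.4 + 108.12 + 168 + 133.28 = 480.8
P = 454.03 / 480.8 × 100 = 94.4322
Fisher = √(L × P) = √(96.1386 × 94.4322) = 95.2816

95.28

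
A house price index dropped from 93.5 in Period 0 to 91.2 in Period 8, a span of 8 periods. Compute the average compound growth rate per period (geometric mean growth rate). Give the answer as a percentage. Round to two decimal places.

Growth factor = (91.2/93.5)^(1/8) = (0.975401)^(1/8) = 0.996892
Growth rate = 0.996892 − 1 = -0.003108 = -0.3108%

-0.31%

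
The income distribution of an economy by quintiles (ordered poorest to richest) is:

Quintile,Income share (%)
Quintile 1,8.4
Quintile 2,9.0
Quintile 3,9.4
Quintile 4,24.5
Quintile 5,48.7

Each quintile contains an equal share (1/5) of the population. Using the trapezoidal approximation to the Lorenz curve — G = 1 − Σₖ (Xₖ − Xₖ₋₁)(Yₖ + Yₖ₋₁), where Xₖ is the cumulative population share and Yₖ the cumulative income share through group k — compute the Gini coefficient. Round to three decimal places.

0.384

Cumulative income shares Yₖ: 0.0840, 0.1740, 0.2680, 0.5130, 1.0000
Σ (Xₖ−Xₖ₋₁)(Yₖ+Yₖ₋₁) = (1/5)(0.0840+0.0000) + (1/5)(0.1740+0.0840) + (1/5)(0.2680+0.1740) + (1/5)(0.5130+0.2680) + (1/5)(1.0000+0.5130)
  = 0.0168 + 0.0516 + 0.0884 + 0.1562 + 0.3026 = 0.6156
G = 1 − 0.6156 = 0.3844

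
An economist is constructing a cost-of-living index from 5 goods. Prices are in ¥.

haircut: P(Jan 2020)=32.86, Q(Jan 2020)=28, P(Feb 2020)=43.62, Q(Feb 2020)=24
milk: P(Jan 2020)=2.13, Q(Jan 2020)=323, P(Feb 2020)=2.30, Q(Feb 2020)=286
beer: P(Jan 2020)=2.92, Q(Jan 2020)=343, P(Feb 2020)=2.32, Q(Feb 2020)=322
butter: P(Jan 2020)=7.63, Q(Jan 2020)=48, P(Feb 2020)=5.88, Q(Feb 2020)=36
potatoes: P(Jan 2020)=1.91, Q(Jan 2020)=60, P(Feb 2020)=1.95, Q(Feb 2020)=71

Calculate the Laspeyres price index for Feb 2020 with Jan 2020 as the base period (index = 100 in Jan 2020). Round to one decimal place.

Laspeyres price index uses base-period quantities as weights.
ΣP(Feb 2020)·Q(Jan 2020) = 43.62×28 + 2.30×323 + 2.32×343 + 5.88×48 + 1.95×60 = 1221.36 + 742.9 + 795.76 + 282.24 + 117 = 3159.26
ΣP(Jan 2020)·Q(Jan 2020) = 32.86×28 + 2.13×323 + 2.92×343 + 7.63×48 + 1.91×60 = 920.08 + 687.99 + 1001.56 + 366.24 + 114.6 = 3090.47
Index = 3159.26 / 3090.47 × 100 = 102.2259

102.2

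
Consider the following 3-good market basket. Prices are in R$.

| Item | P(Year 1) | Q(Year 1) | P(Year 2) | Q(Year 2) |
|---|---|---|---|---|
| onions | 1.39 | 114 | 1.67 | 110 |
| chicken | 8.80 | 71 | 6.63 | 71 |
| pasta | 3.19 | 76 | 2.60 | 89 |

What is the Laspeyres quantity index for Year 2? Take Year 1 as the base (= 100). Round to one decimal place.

103.5

Laspeyres quantity index uses base-period prices as weights.
ΣP(Year 1)·Q(Year 2) = 1.39×110 + 8.80×71 + 3.19×89 = 152.9 + 624.8 + 283.91 = 1061.61
ΣP(Year 1)·Q(Year 1) = 1.39×114 + 8.80×71 + 3.19×76 = 158.46 + 624.8 + 242.44 = 1025.7
Index = 1061.61 / 1025.7 × 100 = 103.5010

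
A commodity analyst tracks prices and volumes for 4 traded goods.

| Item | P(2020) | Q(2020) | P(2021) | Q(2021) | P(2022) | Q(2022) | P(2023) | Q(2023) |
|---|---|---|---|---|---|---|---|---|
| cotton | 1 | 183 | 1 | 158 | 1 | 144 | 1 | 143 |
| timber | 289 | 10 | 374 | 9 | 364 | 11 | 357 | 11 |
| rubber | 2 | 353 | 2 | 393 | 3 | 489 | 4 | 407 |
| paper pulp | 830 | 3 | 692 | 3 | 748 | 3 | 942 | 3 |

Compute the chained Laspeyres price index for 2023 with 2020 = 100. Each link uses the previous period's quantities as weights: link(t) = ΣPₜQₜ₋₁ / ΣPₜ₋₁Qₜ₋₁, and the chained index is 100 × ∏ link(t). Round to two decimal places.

Link 2020→2021:
ΣP(2021)Q(2020) = 1×183 + 374×10 + 2×353 + 692×3 = 183 + 3740 + 706 + 2076 = 6705
ΣP(2020)Q(2020) = 1×183 + 289×10 + 2×353 + 830×3 = 183 + 2890 + 706 + 2490 = 6269
link = 6705/6269 = 1.069549
Link 2021→2022:
ΣP(2022)Q(2021) = 1×158 + 364×9 + 3×393 + 748×3 = 158 + 3276 + 1179 + 2244 = 6857
ΣP(2021)Q(2021) = 1×158 + 374×9 + 2×393 + 692×3 = 158 + 3366 + 786 + 2076 = 6386
link = 6857/6386 = 1.073755
Link 2022→2023:
ΣP(2023)Q(2022) = 1×144 + 357×11 + 4×489 + 942×3 = 144 + 3927 + 1956 + 2826 = 8853
ΣP(2022)Q(2022) = 1×144 + 364×11 + 3×489 + 748×3 = 144 + 4004 + 1467 + 2244 = 7859
link = 8853/7859 = 1.126479
Chained index = 100 × 1.069549 × 1.073755 × 1.126479 = 129.3686

129.37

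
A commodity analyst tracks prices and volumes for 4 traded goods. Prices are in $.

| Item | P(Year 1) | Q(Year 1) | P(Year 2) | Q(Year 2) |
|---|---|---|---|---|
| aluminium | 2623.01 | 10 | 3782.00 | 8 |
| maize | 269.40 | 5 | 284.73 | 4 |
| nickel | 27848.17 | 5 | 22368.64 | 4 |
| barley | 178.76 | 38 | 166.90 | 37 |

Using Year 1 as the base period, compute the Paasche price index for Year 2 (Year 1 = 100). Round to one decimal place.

90.7

Paasche price index uses current-period quantities as weights.
ΣP(Year 2)·Q(Year 2) = 3782.00×8 + 284.73×4 + 22368.64×4 + 166.90×37 = 30256 + 1138.92 + 89474.56 + 6175.3 = 127044.78
ΣP(Year 1)·Q(Year 2) = 2623.01×8 + 269.40×4 + 27848.17×4 + 178.76×37 = 20984.08 + 1077.6 + 111392.68 + 6614.12 = 140068.48
Index = 127044.78 / 140068.48 × 100 = 90.7019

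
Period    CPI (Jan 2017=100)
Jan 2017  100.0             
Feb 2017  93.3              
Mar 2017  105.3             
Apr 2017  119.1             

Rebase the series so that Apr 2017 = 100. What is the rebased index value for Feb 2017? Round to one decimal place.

Rebased(Feb 2017) = 93.3 / 119.1 × 100 = 78.3375

78.3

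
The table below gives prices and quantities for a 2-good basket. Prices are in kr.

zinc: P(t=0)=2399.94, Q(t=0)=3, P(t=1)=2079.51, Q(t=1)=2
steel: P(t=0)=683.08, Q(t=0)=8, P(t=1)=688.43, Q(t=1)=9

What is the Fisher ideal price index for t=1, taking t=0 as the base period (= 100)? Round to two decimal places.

Laspeyres component (base-period weights):
ΣP(t=1)Q(t=0) = 2079.51×3 + 688.43×8 = 6238.53 + 5507.44 = 11745.97
ΣP(t=0)Q(t=0) = 2399.94×3 + 683.08×8 = 7199.82 + 5464.64 = 12664.46
L = 11745.97 / 12664.46 × 100 = 92.7475
Paasche component (current-period weights):
ΣP(t=1)Q(t=1) = 2079.51×2 + 688.43×9 = 4159.02 + 6195.87 = 10354.89
ΣP(t=0)Q(t=1) = 2399.94×2 + 683.08×9 = 4799.88 + 6147.72 = 10947.6
P = 10354.89 / 10947.6 × 100 = 94.5859
Fisher = √(L × P) = √(92.7475 × 94.5859) = 93.6622

93.66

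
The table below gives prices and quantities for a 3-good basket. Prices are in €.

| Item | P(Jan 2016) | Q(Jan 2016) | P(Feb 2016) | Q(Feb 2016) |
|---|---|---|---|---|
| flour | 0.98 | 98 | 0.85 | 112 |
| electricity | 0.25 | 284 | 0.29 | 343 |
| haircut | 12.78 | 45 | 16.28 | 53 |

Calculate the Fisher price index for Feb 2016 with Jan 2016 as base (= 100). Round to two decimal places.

121.10

Laspeyres component (base-period weights):
ΣP(Feb 2016)Q(Jan 2016) = 0.85×98 + 0.29×284 + 16.28×45 = 83.3 + 82.36 + 732.6 = 898.26
ΣP(Jan 2016)Q(Jan 2016) = 0.98×98 + 0.25×284 + 12.78×45 = 96.04 + 71 + 575.1 = 742.14
L = 898.26 / 742.14 × 100 = 121.0365
Paasche component (current-period weights):
ΣP(Feb 2016)Q(Feb 2016) = 0.85×112 + 0.29×343 + 16.28×53 = 95.2 + 99.47 + 862.84 = 1057.51
ΣP(Jan 2016)Q(Feb 2016) = 0.98×112 + 0.25×343 + 12.78×53 = 109.76 + 85.75 + 677.34 = 872.85
P = 1057.51 / 872.85 × 100 = 121.1560
Fisher = √(L × P) = √(121.0365 × 121.1560) = 121.0962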